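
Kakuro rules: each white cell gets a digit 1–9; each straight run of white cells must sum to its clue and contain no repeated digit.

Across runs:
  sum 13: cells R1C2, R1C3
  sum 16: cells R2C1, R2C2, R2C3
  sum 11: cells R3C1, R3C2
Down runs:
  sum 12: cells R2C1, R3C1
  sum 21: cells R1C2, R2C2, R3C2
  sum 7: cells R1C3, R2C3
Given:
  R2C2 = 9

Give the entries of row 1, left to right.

8, 5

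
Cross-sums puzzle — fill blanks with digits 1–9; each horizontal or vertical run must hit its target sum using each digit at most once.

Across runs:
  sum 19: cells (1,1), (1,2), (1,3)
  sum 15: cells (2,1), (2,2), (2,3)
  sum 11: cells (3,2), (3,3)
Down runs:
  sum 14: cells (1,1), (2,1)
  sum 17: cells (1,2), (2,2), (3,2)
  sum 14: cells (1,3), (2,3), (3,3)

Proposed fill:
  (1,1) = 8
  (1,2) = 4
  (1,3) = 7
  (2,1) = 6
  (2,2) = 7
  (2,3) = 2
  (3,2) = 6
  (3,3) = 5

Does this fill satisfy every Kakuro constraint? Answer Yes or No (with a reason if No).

Across: 8+4+7=19; 6+7+2=15; 6+5=11. Down: 8+6=14; 4+7+6=17; 7+2+5=14. No digit repeats within any run.

Yes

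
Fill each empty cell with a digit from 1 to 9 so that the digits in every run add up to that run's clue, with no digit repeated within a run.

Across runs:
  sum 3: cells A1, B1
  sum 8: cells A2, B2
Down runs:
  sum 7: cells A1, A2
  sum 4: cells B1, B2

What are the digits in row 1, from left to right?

2 1

3 in 2 cells must be {1,2}; 4 in 2 cells must be {1,3}.
The 3 across and the 4 down share only 1, so B1 = 1.
B2 = 4 − 1 = 3 completes the 4 down.
A1 = 3 − 1 = 2 completes the 3 across.
A2 = 8 − 3 = 5 completes the 8 across.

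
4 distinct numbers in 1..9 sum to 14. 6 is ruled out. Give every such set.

{1,2,3,8}; {1,2,4,7}; {2,3,4,5}

4 distinct digits from 1–9 sum between 10 and 30.
Dropping sets that contain 6.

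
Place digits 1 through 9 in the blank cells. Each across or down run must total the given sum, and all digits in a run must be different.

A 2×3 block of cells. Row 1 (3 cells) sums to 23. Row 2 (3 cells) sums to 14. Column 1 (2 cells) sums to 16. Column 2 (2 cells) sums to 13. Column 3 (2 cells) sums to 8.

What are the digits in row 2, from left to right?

23 in 3 cells must be {6,8,9}; 16 in 2 cells must be {7,9}.
The 23 across and the 16 down share only 9, so (1,1) = 9.
Given what's placed, (1,3) must be 6 to fit the 23 across and 8 down.
(2,1) = 16 − 9 = 7 completes the 16 down.
(2,3) = 8 − 6 = 2 completes the 8 down.
(1,2) = 23 − 15 = 8 completes the 23 across.
(2,2) = 14 − 9 = 5 completes the 14 across.

7 5 2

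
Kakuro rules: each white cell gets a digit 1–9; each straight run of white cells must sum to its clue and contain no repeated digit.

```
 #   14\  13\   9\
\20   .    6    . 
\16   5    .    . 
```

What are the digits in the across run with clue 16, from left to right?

R1C1 = 14 − 5 = 9 completes the 14 down.
R1C3 = 20 − 15 = 5 completes the 20 across.
R2C2 = 13 − 6 = 7 completes the 13 down.
R2C3 = 16 − 12 = 4 completes the 16 across.

5 7 4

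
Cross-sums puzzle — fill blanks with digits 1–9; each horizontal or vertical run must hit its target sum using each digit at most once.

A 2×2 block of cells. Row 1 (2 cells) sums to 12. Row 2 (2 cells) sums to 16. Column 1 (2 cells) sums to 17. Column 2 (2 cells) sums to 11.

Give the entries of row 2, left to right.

9 7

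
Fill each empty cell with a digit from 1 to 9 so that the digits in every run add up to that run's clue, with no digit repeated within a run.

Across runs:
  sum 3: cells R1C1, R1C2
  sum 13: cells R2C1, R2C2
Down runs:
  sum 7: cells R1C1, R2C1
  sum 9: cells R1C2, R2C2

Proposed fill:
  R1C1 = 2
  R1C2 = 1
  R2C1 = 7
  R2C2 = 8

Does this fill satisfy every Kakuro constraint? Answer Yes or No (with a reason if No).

No — the down run R1C1–R2C1 sums to 9, not 7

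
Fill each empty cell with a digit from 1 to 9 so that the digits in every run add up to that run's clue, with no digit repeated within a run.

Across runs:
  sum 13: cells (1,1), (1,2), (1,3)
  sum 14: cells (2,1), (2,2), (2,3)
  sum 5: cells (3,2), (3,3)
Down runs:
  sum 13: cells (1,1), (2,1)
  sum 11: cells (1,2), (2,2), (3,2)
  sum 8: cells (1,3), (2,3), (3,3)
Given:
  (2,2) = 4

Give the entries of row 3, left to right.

No cell is forced outright now. (3,2) can only be 1 or 2 (the digits allowed by both its 5 across and its 11 down). If (3,2) = 2: that forces (1,2) = 5, (3,3) = 3, (1,3) = 1, after which (2,3) would have to be in {1,2,3,7,8,9} for the 14 across but in {4} for the 8 down — contradiction. So (3,2) = 1.
(1,2) = 11 − 5 = 6 completes the 11 down.
(3,3) = 5 − 1 = 4 completes the 5 across.
Given what's placed, (1,3) must be 3 to fit the 13 across and 8 down.
(2,3) = 8 − 7 = 1 completes the 8 down.
(1,1) = 13 − 9 = 4 completes the 13 across.
(2,1) = 14 − 5 = 9 completes the 14 across.

1, 4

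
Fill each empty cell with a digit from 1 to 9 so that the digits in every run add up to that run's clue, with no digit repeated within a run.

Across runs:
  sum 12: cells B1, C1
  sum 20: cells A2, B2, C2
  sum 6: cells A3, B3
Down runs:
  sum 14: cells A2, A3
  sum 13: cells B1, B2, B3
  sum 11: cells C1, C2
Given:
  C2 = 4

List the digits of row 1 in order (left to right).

C1 = 11 − 4 = 7 completes the 11 down.
Given what's placed, A2 must be 9 to fit the 20 across and 14 down.
B2 = 20 − 13 = 7 completes the 20 across.
A3 = 14 − 9 = 5 completes the 14 down.
B3 = 6 − 5 = 1 completes the 6 across.
B1 = 12 − 7 = 5 completes the 12 across.

5, 7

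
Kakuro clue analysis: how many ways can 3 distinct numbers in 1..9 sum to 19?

5

3 distinct digits from 1–9 sum between 6 and 24.
Enumerating: {2,8,9}, {3,7,9}, {4,6,9}, {4,7,8}, {5,6,8}.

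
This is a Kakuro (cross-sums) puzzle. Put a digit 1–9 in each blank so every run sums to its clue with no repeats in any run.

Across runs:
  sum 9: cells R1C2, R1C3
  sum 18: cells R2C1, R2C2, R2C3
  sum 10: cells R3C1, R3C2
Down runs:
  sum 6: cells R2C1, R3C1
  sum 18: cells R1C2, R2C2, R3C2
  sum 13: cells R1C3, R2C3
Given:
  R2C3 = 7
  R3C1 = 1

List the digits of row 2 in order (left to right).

R1C3 = 13 − 7 = 6 completes the 13 down.
R2C1 = 6 − 1 = 5 completes the 6 down.
R2C2 = 18 − 12 = 6 completes the 18 across.
R3C2 = 10 − 1 = 9 completes the 10 across.
R1C2 = 9 − 6 = 3 completes the 9 across.

5 6 7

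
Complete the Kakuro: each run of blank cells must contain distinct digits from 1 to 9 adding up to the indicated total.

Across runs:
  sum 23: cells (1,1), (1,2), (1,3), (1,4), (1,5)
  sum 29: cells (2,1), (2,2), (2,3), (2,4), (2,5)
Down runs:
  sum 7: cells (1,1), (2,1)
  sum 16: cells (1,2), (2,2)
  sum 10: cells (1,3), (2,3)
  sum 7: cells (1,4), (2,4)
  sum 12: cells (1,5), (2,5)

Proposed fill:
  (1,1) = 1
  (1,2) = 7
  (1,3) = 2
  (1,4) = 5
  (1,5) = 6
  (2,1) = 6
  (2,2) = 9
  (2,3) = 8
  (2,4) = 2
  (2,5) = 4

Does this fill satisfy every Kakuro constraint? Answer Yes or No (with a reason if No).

No — the across run (1,1)–(1,5) sums to 21, not 23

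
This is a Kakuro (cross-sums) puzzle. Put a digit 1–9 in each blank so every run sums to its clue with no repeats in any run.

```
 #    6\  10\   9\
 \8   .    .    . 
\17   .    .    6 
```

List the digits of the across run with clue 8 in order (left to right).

4 1 3

R1C3 = 9 − 6 = 3 completes the 9 down.
No cell is forced outright now. R2C1 can only be 2 or 4 (the digits allowed by both its 17 across and its 6 down). If R2C1 = 4: then R1C1 would have to be in {1,4} for the 8 across but in {2} for the 6 down — contradiction. So R2C1 = 2.
R1C1 = 6 − 2 = 4 completes the 6 down.
R1C2 = 8 − 7 = 1 completes the 8 across.
R2C2 = 17 − 8 = 9 completes the 17 across.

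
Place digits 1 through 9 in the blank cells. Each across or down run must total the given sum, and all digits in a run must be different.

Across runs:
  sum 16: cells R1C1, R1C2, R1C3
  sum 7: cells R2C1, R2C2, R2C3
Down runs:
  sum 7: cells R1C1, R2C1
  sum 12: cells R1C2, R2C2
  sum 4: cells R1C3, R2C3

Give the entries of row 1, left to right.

5, 8, 3

7 in 3 cells must be {1,2,4}; 4 in 2 cells must be {1,3}.
The 7 across and the 12 down share only 4, so R2C2 = 4.
Given what's placed, R2C3 must be 1 to fit the 7 across and 4 down.
R1C2 = 12 − 4 = 8 completes the 12 down.
R1C3 = 4 − 1 = 3 completes the 4 down.
R2C1 = 7 − 5 = 2 completes the 7 across.
R1C1 = 16 − 11 = 5 completes the 16 across.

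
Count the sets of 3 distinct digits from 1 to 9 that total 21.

3

3 distinct digits from 1–9 sum between 6 and 24.
Enumerating: {4,8,9}, {5,7,9}, {6,7,8}.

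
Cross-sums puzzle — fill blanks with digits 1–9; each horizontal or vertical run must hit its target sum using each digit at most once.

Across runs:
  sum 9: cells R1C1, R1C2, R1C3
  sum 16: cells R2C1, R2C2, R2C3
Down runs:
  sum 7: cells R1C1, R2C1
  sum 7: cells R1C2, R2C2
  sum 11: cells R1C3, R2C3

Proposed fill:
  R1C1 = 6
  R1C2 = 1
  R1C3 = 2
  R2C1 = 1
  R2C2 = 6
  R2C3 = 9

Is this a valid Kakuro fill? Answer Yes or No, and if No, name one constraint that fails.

Yes

Across: 6+1+2=9; 1+6+9=16. Down: 6+1=7; 1+6=7; 2+9=11. No digit repeats within any run.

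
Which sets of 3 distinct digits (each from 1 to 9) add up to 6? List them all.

3 distinct digits from 1–9 sum between 6 and 24.
Only one set works: {1,2,3}.

{1,2,3}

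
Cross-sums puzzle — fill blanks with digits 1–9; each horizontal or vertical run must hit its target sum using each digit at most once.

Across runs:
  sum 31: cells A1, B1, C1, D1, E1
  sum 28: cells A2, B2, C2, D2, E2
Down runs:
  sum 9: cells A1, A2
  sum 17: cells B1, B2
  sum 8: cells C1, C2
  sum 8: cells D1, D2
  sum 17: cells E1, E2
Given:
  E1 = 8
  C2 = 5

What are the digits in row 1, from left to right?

5, 9, 3, 6, 8

17 in 2 cells must be {8,9}.
B1 = 9: the only remaining digit allowed by both the 31 across and the 17 down.
C1 = 8 − 5 = 3 completes the 8 down.
B2 = 17 − 9 = 8 completes the 17 down.
E2 = 17 − 8 = 9 completes the 17 down.
D2 = 2: the only remaining digit allowed by both the 28 across and the 8 down.
D1 = 8 − 2 = 6 completes the 8 down.
A2 = 28 − 24 = 4 completes the 28 across.
A1 = 31 − 26 = 5 completes the 31 across.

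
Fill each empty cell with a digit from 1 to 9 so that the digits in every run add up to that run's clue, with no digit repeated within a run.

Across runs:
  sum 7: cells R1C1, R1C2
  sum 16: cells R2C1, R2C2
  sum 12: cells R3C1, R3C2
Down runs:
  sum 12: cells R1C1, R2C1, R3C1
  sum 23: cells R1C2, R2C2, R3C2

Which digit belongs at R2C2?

16 in 2 cells must be {7,9}; 23 in 3 cells must be {6,8,9}.
The 7 across and the 23 down share only 6, so R1C2 = 6.
Given what's placed, R2C2 must be 9 to fit the 16 across and 23 down.
R3C2 = 23 − 15 = 8 completes the 23 down.
R1C1 = 7 − 6 = 1 completes the 7 across.
R2C1 = 16 − 9 = 7 completes the 16 across.
R3C1 = 12 − 8 = 4 completes the 12 across.

9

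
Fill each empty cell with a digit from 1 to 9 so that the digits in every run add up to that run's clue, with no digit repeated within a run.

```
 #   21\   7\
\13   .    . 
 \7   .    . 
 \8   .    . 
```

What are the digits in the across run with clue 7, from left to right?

7 in 3 cells must be {1,2,4}.
The 13 across and the 7 down share only 4, so R1C2 = 4.
R1C1 = 13 − 4 = 9 completes the 13 across.
Nothing is forced directly, so branch on R2C1, whose candidates are 4 or 5. If R2C1 = 4: then R2C2 would have to be in {3} for the 7 across but in {1,2} for the 7 down — contradiction. So R2C1 = 5.
R2C2 = 7 − 5 = 2 completes the 7 across.
R3C1 = 21 − 14 = 7 completes the 21 down.
R3C2 = 8 − 7 = 1 completes the 8 across.

5, 2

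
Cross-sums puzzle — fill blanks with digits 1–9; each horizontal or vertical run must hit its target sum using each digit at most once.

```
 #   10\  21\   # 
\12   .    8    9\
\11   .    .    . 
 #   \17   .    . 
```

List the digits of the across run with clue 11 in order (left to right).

6 4 1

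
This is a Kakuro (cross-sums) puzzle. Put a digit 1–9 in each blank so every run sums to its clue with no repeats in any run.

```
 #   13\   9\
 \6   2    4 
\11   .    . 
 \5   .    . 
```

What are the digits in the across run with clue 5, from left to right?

3 2

No cell is forced outright now. R2C2 can only be 2 or 3 (the digits allowed by both its 11 across and its 9 down). If R2C2 = 2: then R2C1 would have to be in {9} for the 11 across but in {3,4,5,6,7,8} for the 13 down — contradiction. So R2C2 = 3.
R2C1 = 11 − 3 = 8 completes the 11 across.
R3C1 = 13 − 10 = 3 completes the 13 down.
R3C2 = 5 − 3 = 2 completes the 5 across.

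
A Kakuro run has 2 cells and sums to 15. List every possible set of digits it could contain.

{6,9}; {7,8}

2 distinct digits from 1–9 sum between 3 and 17.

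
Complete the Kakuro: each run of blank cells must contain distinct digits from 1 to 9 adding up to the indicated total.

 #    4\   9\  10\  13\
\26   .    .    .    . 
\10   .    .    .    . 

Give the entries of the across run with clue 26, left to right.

10 in 4 cells must be {1,2,3,4}; 4 in 2 cells must be {1,3}.
Only 3 fits R1C1 under both its across sum 26 and down sum 4.
R2C1 = 4 − 3 = 1 completes the 4 down.
Given what's placed, R2C4 must be 4 to fit the 10 across and 13 down.
R1C4 = 13 − 4 = 9 completes the 13 down.
No cell is forced outright now. R2C2 can only be 2 or 3 (the digits allowed by both its 10 across and its 9 down). If R2C2 = 2: then R1C2 would have to be in {6,8} for the 26 across but in {7} for the 9 down — contradiction. So R2C2 = 3.
R1C2 = 9 − 3 = 6 completes the 9 down.
R1C3 = 26 − 18 = 8 completes the 26 across.

3 6 8 9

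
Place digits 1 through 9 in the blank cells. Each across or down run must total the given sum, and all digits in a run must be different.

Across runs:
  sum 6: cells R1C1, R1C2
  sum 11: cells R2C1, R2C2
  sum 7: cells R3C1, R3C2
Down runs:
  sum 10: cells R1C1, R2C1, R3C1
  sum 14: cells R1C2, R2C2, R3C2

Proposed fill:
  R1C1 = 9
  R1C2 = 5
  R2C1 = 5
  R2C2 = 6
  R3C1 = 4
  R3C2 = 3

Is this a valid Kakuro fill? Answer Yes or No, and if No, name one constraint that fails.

No — the across run R1C1–R1C2 sums to 14, not 6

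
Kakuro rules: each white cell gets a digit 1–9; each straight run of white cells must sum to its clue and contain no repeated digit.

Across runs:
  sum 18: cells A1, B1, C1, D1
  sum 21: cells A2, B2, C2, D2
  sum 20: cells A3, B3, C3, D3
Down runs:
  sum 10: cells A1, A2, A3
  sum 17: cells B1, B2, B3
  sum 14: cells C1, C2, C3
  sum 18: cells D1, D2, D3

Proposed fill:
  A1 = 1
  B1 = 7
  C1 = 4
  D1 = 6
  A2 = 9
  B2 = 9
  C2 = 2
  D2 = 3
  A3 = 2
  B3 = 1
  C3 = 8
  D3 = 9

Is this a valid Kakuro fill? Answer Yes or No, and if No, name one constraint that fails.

No — the across run A2–D2 sums to 23, not 21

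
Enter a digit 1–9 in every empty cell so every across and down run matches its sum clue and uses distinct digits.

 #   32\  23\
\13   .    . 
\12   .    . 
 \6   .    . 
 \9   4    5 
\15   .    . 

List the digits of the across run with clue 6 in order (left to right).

5, 1

R3C1 = 5: the only remaining digit allowed by both the 6 across and the 32 down.
R3C2 = 6 − 5 = 1 completes the 6 across.
No cell is forced outright now. R1C1 can only be 6 or 8 or 9 (the digits allowed by both its 13 across and its 32 down). If R1C1 = 8: then R1C2 would have to be in {5} for the 13 across but in {2,3,4,6,7,8,9} for the 23 down — contradiction. If R1C1 = 9: that forces R1C2 = 4, R2C1 = 8, after which R2C2 would have to be in {4} for the 12 across but in {6,7} for the 23 down — contradiction. So R1C1 = 6.
R1C2 = 13 − 6 = 7 completes the 13 across.
No cell is forced outright now. R2C1 can only be 8 or 9 (the digits allowed by both its 12 across and its 32 down). If R2C1 = 9: then R2C2 would have to be in {3} for the 12 across but in {2,4,6,8} for the 23 down — contradiction. So R2C1 = 8.
R2C2 = 12 − 8 = 4 completes the 12 across.
R5C1 = 32 − 23 = 9 completes the 32 down.
R5C2 = 15 − 9 = 6 completes the 15 across.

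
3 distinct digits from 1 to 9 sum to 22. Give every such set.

{5,8,9}; {6,7,9}

3 distinct digits from 1–9 sum between 6 and 24.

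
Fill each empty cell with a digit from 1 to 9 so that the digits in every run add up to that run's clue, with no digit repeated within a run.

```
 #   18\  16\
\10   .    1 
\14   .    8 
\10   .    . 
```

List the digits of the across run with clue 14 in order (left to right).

R1C1 = 10 − 1 = 9 completes the 10 across.
R2C1 = 14 − 8 = 6 completes the 14 across.
R3C1 = 18 − 15 = 3 completes the 18 down.
R3C2 = 10 − 3 = 7 completes the 10 across.

6, 8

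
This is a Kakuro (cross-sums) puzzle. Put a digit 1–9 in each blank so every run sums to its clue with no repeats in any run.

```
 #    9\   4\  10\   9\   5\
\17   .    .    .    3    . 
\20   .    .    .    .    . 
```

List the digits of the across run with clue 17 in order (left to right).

7 1 2 3 4

4 in 2 cells must be {1,3}.
R1C2 = 1: the only remaining digit allowed by both the 17 across and the 4 down.
R2C2 = 4 − 1 = 3 completes the 4 down.
R2C4 = 9 − 3 = 6 completes the 9 down.
No cell is forced outright now. R1C5 can only be 2 or 4 (the digits allowed by both its 17 across and its 5 down). If R1C5 = 2: then R2C5 would have to be in {1,2,4,5,8} for the 20 across but in {3} for the 5 down — contradiction. So R1C5 = 4.
R2C5 = 5 − 4 = 1 completes the 5 down.
Nothing is forced directly, so branch on R2C1, whose candidates are 2 or 8. If R2C1 = 8: then R1C1 would have to be in {2,7} for the 17 across but in {1} for the 9 down — contradiction. So R2C1 = 2.
R1C1 = 9 − 2 = 7 completes the 9 down.
R1C3 = 17 − 15 = 2 completes the 17 across.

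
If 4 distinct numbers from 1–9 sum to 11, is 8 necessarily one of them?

No

The only way to make 11 from 4 distinct digits is {1,2,3,5}, which does not contain 8.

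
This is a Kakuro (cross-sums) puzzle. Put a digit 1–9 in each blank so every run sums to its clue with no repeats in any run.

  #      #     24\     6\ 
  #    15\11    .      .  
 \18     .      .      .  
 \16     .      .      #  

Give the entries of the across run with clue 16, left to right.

9, 7

16 in 2 cells must be {7,9}; 24 in 3 cells must be {7,8,9}.
Nothing is forced directly, so branch on R3C1, whose candidates are 7 or 9. If R3C1 = 7: that forces R2C1 = 8, R3C2 = 9, R2C2 = 7, after which R2C3 would have to be in {3} for the 18 across but in {1,2,4,5} for the 6 down — contradiction. So R3C1 = 9.
R2C1 = 15 − 9 = 6 completes the 15 down.
R3C2 = 16 − 9 = 7 completes the 16 across.
No cell is forced outright now. R1C2 can only be 8 or 9 (the digits allowed by both its 11 across and its 24 down). If R1C2 = 8: then R1C3 would have to be in {3} for the 11 across but in {1,2,4,5} for the 6 down — contradiction. So R1C2 = 9.
R1C3 = 11 − 9 = 2 completes the 11 across.
R2C2 = 24 − 16 = 8 completes the 24 down.
R2C3 = 18 − 14 = 4 completes the 18 across.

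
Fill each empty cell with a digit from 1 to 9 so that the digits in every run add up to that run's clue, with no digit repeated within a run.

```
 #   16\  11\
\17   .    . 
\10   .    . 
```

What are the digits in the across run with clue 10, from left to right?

7 3

17 in 2 cells must be {8,9}; 16 in 2 cells must be {7,9}.
The 17 across and the 16 down share only 9, so R1C1 = 9.
R1C2 = 17 − 9 = 8 completes the 17 across.
R2C1 = 16 − 9 = 7 completes the 16 down.
R2C2 = 10 − 7 = 3 completes the 10 across.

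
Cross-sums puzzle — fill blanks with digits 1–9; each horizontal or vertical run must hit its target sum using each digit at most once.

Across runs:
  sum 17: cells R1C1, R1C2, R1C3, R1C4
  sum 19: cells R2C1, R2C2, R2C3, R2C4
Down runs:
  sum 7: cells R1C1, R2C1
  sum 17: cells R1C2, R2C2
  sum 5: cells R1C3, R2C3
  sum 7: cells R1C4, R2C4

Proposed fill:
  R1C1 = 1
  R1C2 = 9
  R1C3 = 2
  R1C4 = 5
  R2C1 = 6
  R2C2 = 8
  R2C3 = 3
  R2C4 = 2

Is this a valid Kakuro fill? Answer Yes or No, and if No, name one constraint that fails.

Across: 1+9+2+5=17; 6+8+3+2=19. Down: 1+6=7; 9+8=17; 2+3=5; 5+2=7. No digit repeats within any run.

Yes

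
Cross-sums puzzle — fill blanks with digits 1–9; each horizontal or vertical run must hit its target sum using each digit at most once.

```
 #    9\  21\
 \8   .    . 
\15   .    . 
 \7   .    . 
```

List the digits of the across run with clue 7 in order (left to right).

The 15 across and the 9 down share only 6, so R2C1 = 6.
R2C2 = 15 − 6 = 9 completes the 15 across.
Nothing is forced directly, so branch on R1C1, whose candidates are 1 or 2. If R1C1 = 2: then R1C2 would have to be in {6} for the 8 across but in {4,5,7,8} for the 21 down — contradiction. So R1C1 = 1.
R1C2 = 8 − 1 = 7 completes the 8 across.
R3C1 = 9 − 7 = 2 completes the 9 down.
R3C2 = 7 − 2 = 5 completes the 7 across.

2 5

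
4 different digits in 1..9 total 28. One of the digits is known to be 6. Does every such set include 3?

No

The only way to make 28 from 4 distinct digits under that restriction is {5,6,8,9}, which does not contain 3.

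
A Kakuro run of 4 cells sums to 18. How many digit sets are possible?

11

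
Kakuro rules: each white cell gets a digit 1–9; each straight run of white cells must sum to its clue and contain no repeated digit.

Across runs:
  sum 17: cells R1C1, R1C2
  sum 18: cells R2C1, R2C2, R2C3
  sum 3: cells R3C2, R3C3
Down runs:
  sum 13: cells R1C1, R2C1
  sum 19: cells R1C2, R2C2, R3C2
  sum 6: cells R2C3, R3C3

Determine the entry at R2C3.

5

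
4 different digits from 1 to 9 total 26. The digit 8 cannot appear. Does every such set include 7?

The only way to make 26 from 4 distinct digits under that restriction is {4,6,7,9}, which contains 7.

Yes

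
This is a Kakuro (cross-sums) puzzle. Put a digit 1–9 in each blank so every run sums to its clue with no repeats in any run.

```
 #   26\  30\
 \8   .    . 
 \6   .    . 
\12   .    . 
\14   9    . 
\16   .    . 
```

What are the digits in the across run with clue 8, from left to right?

1, 7

16 in 2 cells must be {7,9}.
R4C2 = 14 − 9 = 5 completes the 14 across.
R5C1 = 7: the only remaining digit allowed by both the 16 across and the 26 down.
R5C2 = 16 − 7 = 9 completes the 16 across.
Nothing is forced directly, so branch on R2C2, whose candidates are 1 or 2. If R2C2 = 2: that forces R1C2 = 6, R2C1 = 4, R3C1 = 5, after which R3C2 would have to be in {7} for the 12 across but in {8} for the 30 down — contradiction. So R2C2 = 1.
R1C2 = 7: the only remaining digit allowed by both the 8 across and the 30 down.
R2C1 = 6 − 1 = 5 completes the 6 across.
R3C2 = 30 − 22 = 8 completes the 30 down.
R1C1 = 8 − 7 = 1 completes the 8 across.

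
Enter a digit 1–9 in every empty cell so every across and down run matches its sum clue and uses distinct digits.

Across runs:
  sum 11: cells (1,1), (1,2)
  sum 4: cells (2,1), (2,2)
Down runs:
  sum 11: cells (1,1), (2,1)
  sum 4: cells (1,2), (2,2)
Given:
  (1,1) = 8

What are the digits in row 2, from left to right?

4 in 2 cells must be {1,3}.
(1,2) = 11 − 8 = 3 completes the 11 across.
(2,1) = 11 − 8 = 3 completes the 11 down.
(2,2) = 4 − 3 = 1 completes the 4 across.

3 1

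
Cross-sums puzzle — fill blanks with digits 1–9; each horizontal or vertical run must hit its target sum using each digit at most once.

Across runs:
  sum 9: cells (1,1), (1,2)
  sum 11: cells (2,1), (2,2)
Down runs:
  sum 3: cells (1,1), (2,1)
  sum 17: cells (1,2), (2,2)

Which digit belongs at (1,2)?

3 in 2 cells must be {1,2}; 17 in 2 cells must be {8,9}.
The 9 across and the 17 down share only 8, so (1,2) = 8.
The 11 across and the 3 down share only 2, so (2,1) = 2.
(2,2) = 11 − 2 = 9 completes the 11 across.
(1,1) = 9 − 8 = 1 completes the 9 across.

8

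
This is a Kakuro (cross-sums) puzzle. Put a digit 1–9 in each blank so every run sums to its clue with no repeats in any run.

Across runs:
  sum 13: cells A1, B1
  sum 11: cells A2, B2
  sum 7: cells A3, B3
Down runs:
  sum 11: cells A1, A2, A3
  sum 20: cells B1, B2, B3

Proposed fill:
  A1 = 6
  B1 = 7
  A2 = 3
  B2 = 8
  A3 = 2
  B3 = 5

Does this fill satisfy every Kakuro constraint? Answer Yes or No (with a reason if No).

Yes

Across: 6+7=13; 3+8=11; 2+5=7. Down: 6+3+2=11; 7+8+5=20. No digit repeats within any run.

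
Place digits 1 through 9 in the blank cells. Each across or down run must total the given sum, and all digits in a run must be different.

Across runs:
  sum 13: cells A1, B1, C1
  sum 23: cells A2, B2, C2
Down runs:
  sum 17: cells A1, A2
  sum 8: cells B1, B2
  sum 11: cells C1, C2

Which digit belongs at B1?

2

23 in 3 cells must be {6,8,9}; 17 in 2 cells must be {8,9}.
The 23 across and the 8 down share only 6, so B2 = 6.
B1 = 8 − 6 = 2 completes the 8 down.
Given what's placed, A1 must be 8 to fit the 13 across and 17 down.
C1 = 13 − 10 = 3 completes the 13 across.
A2 = 17 − 8 = 9 completes the 17 down.
C2 = 23 − 15 = 8 completes the 23 across.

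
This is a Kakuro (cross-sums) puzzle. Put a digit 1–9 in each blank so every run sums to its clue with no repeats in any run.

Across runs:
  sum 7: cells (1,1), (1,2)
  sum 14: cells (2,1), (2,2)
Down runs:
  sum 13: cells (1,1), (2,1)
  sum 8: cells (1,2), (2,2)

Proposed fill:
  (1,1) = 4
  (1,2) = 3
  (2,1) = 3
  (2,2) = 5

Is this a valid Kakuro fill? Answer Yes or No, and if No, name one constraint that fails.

No — the down run (1,1)–(2,1) sums to 7, not 13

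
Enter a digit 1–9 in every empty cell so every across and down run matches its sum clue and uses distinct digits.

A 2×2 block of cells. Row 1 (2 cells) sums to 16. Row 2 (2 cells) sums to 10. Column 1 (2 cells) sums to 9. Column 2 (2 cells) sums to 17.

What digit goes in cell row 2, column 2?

8

16 in 2 cells must be {7,9}; 17 in 2 cells must be {8,9}.
The 16 across and the 9 down share only 7, so (1,1) = 7.
(1,2) = 16 − 7 = 9 completes the 16 across.
(2,1) = 9 − 7 = 2 completes the 9 down.
(2,2) = 10 − 2 = 8 completes the 10 across.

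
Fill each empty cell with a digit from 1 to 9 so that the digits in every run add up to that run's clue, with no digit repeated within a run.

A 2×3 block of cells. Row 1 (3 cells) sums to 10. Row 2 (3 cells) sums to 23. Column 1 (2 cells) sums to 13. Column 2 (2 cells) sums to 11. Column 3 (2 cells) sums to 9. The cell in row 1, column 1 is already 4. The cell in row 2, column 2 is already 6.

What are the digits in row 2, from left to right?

9 6 8

23 in 3 cells must be {6,8,9}.
(1,2) = 11 − 6 = 5 completes the 11 down.
(1,3) = 10 − 9 = 1 completes the 10 across.
(2,1) = 13 − 4 = 9 completes the 13 down.
(2,3) = 23 − 15 = 8 completes the 23 across.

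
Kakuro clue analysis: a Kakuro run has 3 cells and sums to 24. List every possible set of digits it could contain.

{7,8,9}

3 distinct digits from 1–9 sum between 6 and 24.
Only one set works: {7,8,9}.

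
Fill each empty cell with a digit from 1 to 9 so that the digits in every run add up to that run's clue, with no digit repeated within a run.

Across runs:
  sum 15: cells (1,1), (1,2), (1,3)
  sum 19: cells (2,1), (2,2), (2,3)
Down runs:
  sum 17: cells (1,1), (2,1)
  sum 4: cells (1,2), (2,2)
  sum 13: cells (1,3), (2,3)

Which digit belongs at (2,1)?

9

17 in 2 cells must be {8,9}; 4 in 2 cells must be {1,3}.
The 19 across and the 4 down share only 3, so (2,2) = 3.
(1,2) = 4 − 3 = 1 completes the 4 down.
Given what's placed, (2,1) must be 9 to fit the 19 across and 17 down.
(2,3) = 19 − 12 = 7 completes the 19 across.
(1,1) = 17 − 9 = 8 completes the 17 down.
(1,3) = 15 − 9 = 6 completes the 15 across.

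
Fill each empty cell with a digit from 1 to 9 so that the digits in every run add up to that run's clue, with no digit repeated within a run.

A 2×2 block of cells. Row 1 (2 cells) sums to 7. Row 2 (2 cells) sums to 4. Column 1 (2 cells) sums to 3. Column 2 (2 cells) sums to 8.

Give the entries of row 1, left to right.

2, 5

4 in 2 cells must be {1,3}; 3 in 2 cells must be {1,2}.
The 4 across and the 3 down share only 1, so (2,1) = 1.
(2,2) = 4 − 1 = 3 completes the 4 across.
(1,1) = 3 − 1 = 2 completes the 3 down.
(1,2) = 7 − 2 = 5 completes the 7 across.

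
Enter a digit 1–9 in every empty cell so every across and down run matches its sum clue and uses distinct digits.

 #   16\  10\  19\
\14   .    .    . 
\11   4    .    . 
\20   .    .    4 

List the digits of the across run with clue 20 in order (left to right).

9 7 4

Given what's placed, R2C3 must be 6 to fit the 11 across and 19 down.
R3C2 = 7: the only remaining digit allowed by both the 20 across and the 10 down.
R1C3 = 19 − 10 = 9 completes the 19 down.
R2C2 = 11 − 10 = 1 completes the 11 across.
R3C1 = 20 − 11 = 9 completes the 20 across.
R1C1 = 16 − 13 = 3 completes the 16 down.
R1C2 = 14 − 12 = 2 completes the 14 across.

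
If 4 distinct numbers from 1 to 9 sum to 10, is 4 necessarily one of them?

Yes

The only way to make 10 from 4 distinct digits is {1,2,3,4}, which contains 4.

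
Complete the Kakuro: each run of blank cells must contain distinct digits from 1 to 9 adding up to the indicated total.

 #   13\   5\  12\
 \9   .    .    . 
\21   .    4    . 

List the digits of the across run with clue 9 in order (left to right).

5 1 3

R1C2 = 5 − 4 = 1 completes the 5 down.
Nothing is forced directly, so branch on R1C1, whose candidates are 5 or 6. If R1C1 = 6: then R1C3 would have to be in {2} for the 9 across but in {3,4,5,7,8,9} for the 12 down — contradiction. So R1C1 = 5.
R1C3 = 9 − 6 = 3 completes the 9 across.
R2C1 = 13 − 5 = 8 completes the 13 down.
R2C3 = 21 − 12 = 9 completes the 21 across.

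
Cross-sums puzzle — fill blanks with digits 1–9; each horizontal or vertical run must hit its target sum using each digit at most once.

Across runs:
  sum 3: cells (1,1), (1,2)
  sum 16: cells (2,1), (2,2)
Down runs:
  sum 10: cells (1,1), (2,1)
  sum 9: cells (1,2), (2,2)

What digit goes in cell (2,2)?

3 in 2 cells must be {1,2}; 16 in 2 cells must be {7,9}.
The 16 across and the 9 down share only 7, so (2,2) = 7.
(1,2) = 9 − 7 = 2 completes the 9 down.
(2,1) = 16 − 7 = 9 completes the 16 across.
(1,1) = 3 − 2 = 1 completes the 3 across.

7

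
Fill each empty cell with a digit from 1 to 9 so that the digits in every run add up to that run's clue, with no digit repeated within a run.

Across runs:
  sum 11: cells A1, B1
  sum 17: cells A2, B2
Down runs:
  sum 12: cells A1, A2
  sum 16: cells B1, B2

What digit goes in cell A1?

17 in 2 cells must be {8,9}; 16 in 2 cells must be {7,9}.
The 17 across and the 16 down share only 9, so B2 = 9.
B1 = 16 − 9 = 7 completes the 16 down.
A2 = 17 − 9 = 8 completes the 17 across.
A1 = 11 − 7 = 4 completes the 11 across.

4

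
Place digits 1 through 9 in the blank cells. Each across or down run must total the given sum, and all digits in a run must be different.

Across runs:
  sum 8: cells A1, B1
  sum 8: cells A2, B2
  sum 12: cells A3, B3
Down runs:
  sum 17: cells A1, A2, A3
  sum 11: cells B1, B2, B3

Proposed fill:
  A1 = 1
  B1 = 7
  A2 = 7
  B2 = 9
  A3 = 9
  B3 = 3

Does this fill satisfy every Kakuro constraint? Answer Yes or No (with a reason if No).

No — the down run B1–B3 sums to 19, not 11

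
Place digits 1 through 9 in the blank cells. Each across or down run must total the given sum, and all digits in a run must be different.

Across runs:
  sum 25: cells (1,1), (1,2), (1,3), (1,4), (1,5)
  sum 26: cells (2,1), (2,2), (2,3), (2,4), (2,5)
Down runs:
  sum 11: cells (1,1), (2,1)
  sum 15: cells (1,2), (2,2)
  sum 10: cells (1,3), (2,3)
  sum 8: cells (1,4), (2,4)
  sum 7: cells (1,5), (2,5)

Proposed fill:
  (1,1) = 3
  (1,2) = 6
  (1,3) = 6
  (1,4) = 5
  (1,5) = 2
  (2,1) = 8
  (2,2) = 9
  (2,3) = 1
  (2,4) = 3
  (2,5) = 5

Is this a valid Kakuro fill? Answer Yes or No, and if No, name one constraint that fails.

No — the across run (1,1)–(1,5) sums to 22, not 25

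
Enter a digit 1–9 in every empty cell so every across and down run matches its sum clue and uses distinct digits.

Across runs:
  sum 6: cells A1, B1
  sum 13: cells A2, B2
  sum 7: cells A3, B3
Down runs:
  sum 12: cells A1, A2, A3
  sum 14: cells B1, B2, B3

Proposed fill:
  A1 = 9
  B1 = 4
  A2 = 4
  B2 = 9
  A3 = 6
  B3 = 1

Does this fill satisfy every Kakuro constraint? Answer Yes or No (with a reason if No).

No — the down run A1–A3 sums to 19, not 12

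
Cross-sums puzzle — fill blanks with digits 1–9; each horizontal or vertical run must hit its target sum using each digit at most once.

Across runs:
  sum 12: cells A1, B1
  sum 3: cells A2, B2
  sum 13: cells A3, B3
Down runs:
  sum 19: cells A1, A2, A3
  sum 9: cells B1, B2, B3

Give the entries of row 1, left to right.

9 3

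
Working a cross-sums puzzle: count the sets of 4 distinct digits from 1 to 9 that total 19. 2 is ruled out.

4 distinct digits from 1–9 sum between 10 and 30.
Dropping sets that contain 2.
Enumerating: {1,3,6,9}, {1,3,7,8}, {1,4,5,9}, {1,4,6,8}, {1,5,6,7}, {3,4,5,7}.

6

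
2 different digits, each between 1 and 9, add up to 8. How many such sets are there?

3

2 distinct digits from 1–9 sum between 3 and 17.
Enumerating: {1,7}, {2,6}, {3,5}.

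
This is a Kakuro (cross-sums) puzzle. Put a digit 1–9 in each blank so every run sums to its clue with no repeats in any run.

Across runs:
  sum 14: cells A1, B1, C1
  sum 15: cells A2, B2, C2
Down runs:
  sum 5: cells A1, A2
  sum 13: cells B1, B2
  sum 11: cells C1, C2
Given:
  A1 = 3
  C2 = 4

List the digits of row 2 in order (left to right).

C1 = 11 − 4 = 7 completes the 11 down.
A2 = 5 − 3 = 2 completes the 5 down.
B2 = 15 − 6 = 9 completes the 15 across.
B1 = 14 − 10 = 4 completes the 14 across.

2 9 4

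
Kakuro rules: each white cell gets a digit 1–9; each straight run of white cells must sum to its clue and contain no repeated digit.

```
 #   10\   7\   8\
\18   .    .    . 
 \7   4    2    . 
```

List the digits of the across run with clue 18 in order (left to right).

7 in 3 cells must be {1,2,4}.
R1C1 = 10 − 4 = 6 completes the 10 down.
R1C2 = 7 − 2 = 5 completes the 7 down.
R1C3 = 18 − 11 = 7 completes the 18 across.
R2C3 = 7 − 6 = 1 completes the 7 across.

6 5 7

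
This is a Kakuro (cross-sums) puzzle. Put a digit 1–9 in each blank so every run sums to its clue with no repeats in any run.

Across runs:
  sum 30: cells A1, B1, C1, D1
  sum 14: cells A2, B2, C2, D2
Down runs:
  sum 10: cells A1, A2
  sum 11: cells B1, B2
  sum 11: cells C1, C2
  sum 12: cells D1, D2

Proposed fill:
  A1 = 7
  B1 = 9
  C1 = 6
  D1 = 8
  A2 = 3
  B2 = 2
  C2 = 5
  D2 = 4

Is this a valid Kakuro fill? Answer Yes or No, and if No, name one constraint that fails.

Across: 7+9+6+8=30; 3+2+5+4=14. Down: 7+3=10; 9+2=11; 6+5=11; 8+4=12. No digit repeats within any run.

Yes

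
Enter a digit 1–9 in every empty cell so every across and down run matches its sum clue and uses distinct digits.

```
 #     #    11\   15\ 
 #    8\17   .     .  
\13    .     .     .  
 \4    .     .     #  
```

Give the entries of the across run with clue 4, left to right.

3 1

17 in 2 cells must be {8,9}; 4 in 2 cells must be {1,3}.
The 17 across and the 11 down share only 8, so R1C2 = 8.
R1C3 = 17 − 8 = 9 completes the 17 across.
R2C3 = 15 − 9 = 6 completes the 15 down.
R3C2 = 1: the only remaining digit allowed by both the 4 across and the 11 down.
R2C2 = 11 − 9 = 2 completes the 11 down.
R3C1 = 4 − 1 = 3 completes the 4 across.
R2C1 = 13 − 8 = 5 completes the 13 across.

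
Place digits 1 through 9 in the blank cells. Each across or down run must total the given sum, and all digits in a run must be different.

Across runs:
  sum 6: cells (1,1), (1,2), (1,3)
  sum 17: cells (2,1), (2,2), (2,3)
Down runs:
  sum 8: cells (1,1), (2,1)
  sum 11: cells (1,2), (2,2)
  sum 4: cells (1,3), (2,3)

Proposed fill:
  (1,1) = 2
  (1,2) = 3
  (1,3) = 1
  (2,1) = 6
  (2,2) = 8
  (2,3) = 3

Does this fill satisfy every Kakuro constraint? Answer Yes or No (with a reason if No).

Yes

Across: 2+3+1=6; 6+8+3=17. Down: 2+6=8; 3+8=11; 1+3=4. No digit repeats within any run.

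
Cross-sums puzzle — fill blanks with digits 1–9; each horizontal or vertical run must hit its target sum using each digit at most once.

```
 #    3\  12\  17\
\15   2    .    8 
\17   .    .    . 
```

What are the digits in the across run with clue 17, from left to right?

3 in 2 cells must be {1,2}; 17 in 2 cells must be {8,9}.
R1C2 = 15 − 10 = 5 completes the 15 across.
R2C1 = 3 − 2 = 1 completes the 3 down.
R2C2 = 12 − 5 = 7 completes the 12 down.
R2C3 = 17 − 8 = 9 completes the 17 across.

1 7 9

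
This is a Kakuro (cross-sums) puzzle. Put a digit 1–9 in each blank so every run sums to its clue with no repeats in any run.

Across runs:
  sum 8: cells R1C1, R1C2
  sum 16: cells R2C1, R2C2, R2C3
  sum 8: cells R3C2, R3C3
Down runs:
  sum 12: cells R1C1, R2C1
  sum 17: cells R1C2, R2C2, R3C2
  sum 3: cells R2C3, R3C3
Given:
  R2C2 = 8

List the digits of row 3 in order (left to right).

6 2

3 in 2 cells must be {1,2}.
No cell is forced outright now. R2C3 can only be 1 or 2 (the digits allowed by both its 16 across and its 3 down). If R2C3 = 2: then R2C1 would have to be in {6} for the 16 across but in {3,4,5,7,8,9} for the 12 down — contradiction. So R2C3 = 1.
R2C1 = 16 − 9 = 7 completes the 16 across.
R3C3 = 3 − 1 = 2 completes the 3 down.
R1C1 = 12 − 7 = 5 completes the 12 down.
R1C2 = 8 − 5 = 3 completes the 8 across.
R3C2 = 8 − 2 = 6 completes the 8 across.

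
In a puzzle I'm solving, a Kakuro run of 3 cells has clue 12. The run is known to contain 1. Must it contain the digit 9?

Counterexample: {1,3,8} sums to 12 under that restriction without using 9.

No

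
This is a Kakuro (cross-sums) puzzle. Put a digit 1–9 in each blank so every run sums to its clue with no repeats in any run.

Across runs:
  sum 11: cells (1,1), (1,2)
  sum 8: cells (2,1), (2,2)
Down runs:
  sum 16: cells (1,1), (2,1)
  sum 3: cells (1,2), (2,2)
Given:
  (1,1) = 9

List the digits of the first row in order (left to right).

16 in 2 cells must be {7,9}; 3 in 2 cells must be {1,2}.
(1,2) = 11 − 9 = 2 completes the 11 across.
(2,1) = 16 − 9 = 7 completes the 16 down.
(2,2) = 8 − 7 = 1 completes the 8 across.

9 2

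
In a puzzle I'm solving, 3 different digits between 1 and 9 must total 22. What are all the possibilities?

3 distinct digits from 1–9 sum between 6 and 24.

{5,8,9}; {6,7,9}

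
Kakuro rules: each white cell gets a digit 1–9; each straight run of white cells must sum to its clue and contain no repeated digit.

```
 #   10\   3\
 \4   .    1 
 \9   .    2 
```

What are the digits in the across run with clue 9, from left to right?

7 2

4 in 2 cells must be {1,3}; 3 in 2 cells must be {1,2}.
R1C1 = 4 − 1 = 3 completes the 4 across.
R2C1 = 9 − 2 = 7 completes the 9 across.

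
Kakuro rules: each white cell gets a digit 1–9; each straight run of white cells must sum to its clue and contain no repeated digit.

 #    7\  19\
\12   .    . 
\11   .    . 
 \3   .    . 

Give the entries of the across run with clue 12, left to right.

3 in 2 cells must be {1,2}; 7 in 3 cells must be {1,2,4}.
The 12 across and the 7 down share only 4, so R1C1 = 4.
R1C2 = 12 − 4 = 8 completes the 12 across.
Given what's placed, R2C1 must be 2 to fit the 11 across and 7 down.
R2C2 = 11 − 2 = 9 completes the 11 across.
R3C1 = 7 − 6 = 1 completes the 7 down.
R3C2 = 3 − 1 = 2 completes the 3 across.

4 8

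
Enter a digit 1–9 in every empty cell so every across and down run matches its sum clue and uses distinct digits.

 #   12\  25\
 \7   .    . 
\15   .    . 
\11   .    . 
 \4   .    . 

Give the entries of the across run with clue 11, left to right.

3 8

4 in 2 cells must be {1,3}.
Only 6 fits R2C1 under both its across sum 15 and down sum 12.
R2C2 = 15 − 6 = 9 completes the 15 across.
Nothing is forced directly, so branch on R3C1, whose candidates are 2 or 3. If R3C1 = 2: then R3C2 would have to be in {9} for the 11 across but in {1,2,3,4,5,6,7,8} for the 25 down — contradiction. So R3C1 = 3.
R3C2 = 11 − 3 = 8 completes the 11 across.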